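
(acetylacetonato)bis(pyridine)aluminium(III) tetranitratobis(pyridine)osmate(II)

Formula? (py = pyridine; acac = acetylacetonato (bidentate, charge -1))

[Al(acac)(py)2][Os(NO3)4(py)2]

Cation [Al…]: ligand charges -1, Al(III) ⇒ ion charge 2+.
Anion [Os…]: ligand charges -4, Os(II) ⇒ ion charge 2−.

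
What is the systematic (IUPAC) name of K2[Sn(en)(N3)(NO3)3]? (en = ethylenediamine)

potassium azido(ethylenediamine)trinitratostannate(II)

The 2 potassium counter-ions carry a total charge of +2, so each complex ion is 2−.
Ligand charges: 1×azido (-1 each), 3×nitrato (-1 each), 1×ethylenediamine (neutral); total -4. So Sn + (-4) = 2−, giving Sn = +2.
Ligands are named alphabetically: azido before ethylenediamine before nitrato.
The complex ion is anionic, so tin takes the -ate form stannate(II).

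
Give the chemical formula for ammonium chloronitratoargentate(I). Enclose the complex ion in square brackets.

Ligands: 1 nitrato (NO3, -1), 1 chloro (Cl, -1). Ligand charge sum = -2.
Charge balance with ammonium (+1) requires 1 complex ion per 1 ammonium.

NH4[AgCl(NO3)]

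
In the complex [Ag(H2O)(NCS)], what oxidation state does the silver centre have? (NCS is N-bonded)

+1

No counter-ion: the bracketed complex is neutral.
Ligand charges: 1×H2O neutral; 1×NCS = -1; sum -1.
Ag + (-1) = 0 ⇒ Ag is +1.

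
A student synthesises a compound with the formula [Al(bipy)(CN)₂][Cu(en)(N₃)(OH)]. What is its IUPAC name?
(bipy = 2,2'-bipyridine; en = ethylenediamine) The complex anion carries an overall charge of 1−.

Both ions are complex: the cation is named first with the plain metal name, the anion second with the -ate form; each ion's ligands are alphabetised independently.
The complex anion is given as 1−; its ligand charges sum to -2, so Cu = +1.
A 1:1 salt means the cation carries the equal and opposite charge, 1+.
Cation: ligand charges sum to -2; for the ion to be 1+, Al = +3.

(2,2'-bipyridine)dicyanoaluminium(III) azido(ethylenediamine)hydroxocuprate(I)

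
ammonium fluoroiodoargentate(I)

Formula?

NH4[AgFI]

Ligands: 1 fluoro (F, -1), 1 iodo (I, -1). Ligand charge sum = -2.
With Ag in oxidation state +1, the complex ion is [Ag...]^1−.
Charge balance with ammonium (+1) requires 1 complex ion per 1 ammonium.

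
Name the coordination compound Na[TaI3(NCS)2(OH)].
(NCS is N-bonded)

sodium hydroxotriiododiisothiocyanatotantalate(V)

The 1 sodium counter-ion carries a total charge of +1, so each complex ion is 1−.
Ligand charges: 3×iodo (-1 each), 2×isothiocyanato (-1 each), 1×hydroxo (-1 each); total -6. So Ta + (-6) = 1−, giving Ta = +5.
The complex ion is anionic, so tantalum takes the -ate form tantalate(V).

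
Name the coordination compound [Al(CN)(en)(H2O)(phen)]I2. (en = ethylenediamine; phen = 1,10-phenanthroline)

aquacyano(ethylenediamine)(1,10-phenanthroline)aluminium(III) iodide

The 2 iodide counter-ions carry a total charge of -2, so each complex ion is 2+.
Ligand charges: 1×ethylenediamine (neutral), 1×cyano (-1 each), 1×aqua (neutral), 1×1,10-phenanthroline (neutral); total -1. So Al + (-1) = 2+, giving Al = +3.
Ligands are named alphabetically: aqua before cyano before ethylenediamine before phenanthroline.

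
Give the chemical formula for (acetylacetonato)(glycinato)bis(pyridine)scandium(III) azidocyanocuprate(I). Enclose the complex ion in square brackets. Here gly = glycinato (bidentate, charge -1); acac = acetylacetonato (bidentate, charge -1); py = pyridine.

[Sc(acac)(gly)(py)2][Cu(CN)(N3)]

Cation [Sc…]: ligand charges -2, Sc(III) ⇒ ion charge 1+.
Anion [Cu…]: ligand charges -2, Cu(I) ⇒ ion charge 1−.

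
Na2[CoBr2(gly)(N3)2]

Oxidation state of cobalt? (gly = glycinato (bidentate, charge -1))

2 sodium outside the brackets (+1 each) → the complex ion is 2−.
Ligand charges: 2×N3 = -2; 2×Br = -2; 1×gly = -1; sum -5.
Co + (-5) = 2− ⇒ Co is +3.

+3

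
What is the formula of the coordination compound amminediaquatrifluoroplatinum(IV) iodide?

Ligands: 2 aqua (H2O, neutral), 1 ammine (NH3, neutral), 3 fluoro (F, -1). Ligand charge sum = -3.
With Pt in oxidation state +4, the complex ion is [Pt...]^1+.
Charge balance with iodide (-1) requires 1 complex ion per 1 iodide.

[PtF3(H2O)2(NH3)]I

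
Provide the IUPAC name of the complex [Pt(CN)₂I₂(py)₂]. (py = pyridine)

dicyanodiiodobis(pyridine)platinum(IV)

There is no counter-ion, so the complex is neutral overall.
Ligand charges: 2×iodo (-1 each), 2×pyridine (neutral), 2×cyano (-1 each); total -4. So Pt + (-4) = 0, giving Pt = +4.
Ligands are named alphabetically: cyano before iodo before pyridine.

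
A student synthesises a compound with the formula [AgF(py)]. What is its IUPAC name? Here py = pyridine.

fluoro(pyridine)silver(I)

There is no counter-ion, so the complex is neutral overall.
Ligand charges: 1×pyridine (neutral), 1×fluoro (-1 each); total -1. So Ag + (-1) = 0, giving Ag = +1.
Ligands are named alphabetically: fluoro before pyridine.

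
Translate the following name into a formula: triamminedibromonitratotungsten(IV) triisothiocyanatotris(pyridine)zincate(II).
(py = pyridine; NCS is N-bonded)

[WBr2(NH3)3(NO3)][Zn(NCS)3(py)3]

Cation [W…]: ligand charges -3, W(IV) ⇒ ion charge 1+.
Anion [Zn…]: ligand charges -3, Zn(II) ⇒ ion charge 1−.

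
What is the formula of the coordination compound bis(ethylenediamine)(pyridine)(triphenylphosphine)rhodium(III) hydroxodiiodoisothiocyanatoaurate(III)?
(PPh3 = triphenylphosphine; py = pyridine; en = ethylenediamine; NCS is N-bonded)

Cation [Rh…]: ligand charges 0, Rh(III) ⇒ ion charge 3+.
Anion [Au…]: ligand charges -4, Au(III) ⇒ ion charge 1−.

[Rh(en)2(PPh3)(py)][AuI2(NCS)(OH)]3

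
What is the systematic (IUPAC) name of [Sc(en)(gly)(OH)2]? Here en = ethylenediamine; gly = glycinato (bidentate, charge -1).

There is no counter-ion, so the complex is neutral overall.
Ligand charges: 1×ethylenediamine (neutral), 1×glycinato (-1 each), 2×hydroxo (-1 each); total -3. So Sc + (-3) = 0, giving Sc = +3.
Ligands are named alphabetically: ethylenediamine before glycinato before hydroxo.

(ethylenediamine)(glycinato)dihydroxoscandium(III)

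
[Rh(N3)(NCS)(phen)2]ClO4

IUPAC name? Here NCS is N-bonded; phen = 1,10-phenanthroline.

The 1 perchlorate counter-ion carries a total charge of -1, so each complex ion is 1+.
Ligand charges: 1×azido (-1 each), 1×isothiocyanato (-1 each), 2×1,10-phenanthroline (neutral); total -2. So Rh + (-2) = 1+, giving Rh = +3.
Ligands are named alphabetically: azido before isothiocyanato before phenanthroline.

azidoisothiocyanatobis(1,10-phenanthroline)rhodium(III) perchlorate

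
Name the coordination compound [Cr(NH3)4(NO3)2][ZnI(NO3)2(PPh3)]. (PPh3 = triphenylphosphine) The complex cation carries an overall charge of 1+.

tetraamminedinitratochromium(III) iododinitrato(triphenylphosphine)zincate(II)

The complex cation is given as 1+; its ligand charges sum to -2, so Cr = +3.
A 1:1 salt means the anion carries the equal and opposite charge, 1−.
Anion: ligand charges sum to -3; for the ion to be 1−, Zn = +2.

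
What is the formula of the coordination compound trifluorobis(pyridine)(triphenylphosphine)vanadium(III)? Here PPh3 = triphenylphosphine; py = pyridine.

[VF3(PPh3)(py)2]

Ligands: 3 fluoro (F, -1), 1 triphenylphosphine (PPh3, neutral), 2 pyridine (py, neutral). Ligand charge sum = -3.
With V in oxidation state +3, the complex ion is [V...].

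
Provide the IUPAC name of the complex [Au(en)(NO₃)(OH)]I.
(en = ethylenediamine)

The 1 iodide counter-ion carries a total charge of -1, so each complex ion is 1+.
Ligand charges: 1×nitrato (-1 each), 1×ethylenediamine (neutral), 1×hydroxo (-1 each); total -2. So Au + (-2) = 1+, giving Au = +3.
Ligands are named alphabetically: ethylenediamine before hydroxo before nitrato.

(ethylenediamine)hydroxonitratogold(III) iodide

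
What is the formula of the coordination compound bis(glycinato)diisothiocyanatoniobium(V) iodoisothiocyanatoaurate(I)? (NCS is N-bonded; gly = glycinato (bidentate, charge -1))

Cation [Nb…]: ligand charges -4, Nb(V) ⇒ ion charge 1+.
Anion [Au…]: ligand charges -2, Au(I) ⇒ ion charge 1−.
One 1+ cation balances one 1− anion.

[Nb(gly)2(NCS)2][AuI(NCS)]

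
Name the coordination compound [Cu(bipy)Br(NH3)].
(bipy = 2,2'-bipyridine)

There is no counter-ion, so the complex is neutral overall.
Ligand charges: 1×2,2'-bipyridine (neutral), 1×ammine (neutral), 1×bromo (-1 each); total -1. So Cu + (-1) = 0, giving Cu = +1.
Ligands are named alphabetically: ammine before bipyridine before bromo.

ammine(2,2'-bipyridine)bromocopper(I)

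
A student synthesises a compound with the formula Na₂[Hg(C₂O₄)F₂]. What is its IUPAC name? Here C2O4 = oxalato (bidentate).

The 2 sodium counter-ions carry a total charge of +2, so each complex ion is 2−.
Ligand charges: 1×oxalato (-2 each), 2×fluoro (-1 each); total -4. So Hg + (-4) = 2−, giving Hg = +2.
Ligands are named alphabetically: fluoro before oxalato.
The complex ion is anionic, so mercury takes the -ate form mercurate(II).

sodium difluorooxalatomercurate(II)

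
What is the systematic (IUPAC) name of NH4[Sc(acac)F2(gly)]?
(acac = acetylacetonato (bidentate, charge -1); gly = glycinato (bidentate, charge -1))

The 1 ammonium counter-ion carries a total charge of +1, so each complex ion is 1−.
Ligand charges: 2×fluoro (-1 each), 1×acetylacetonato (-1 each), 1×glycinato (-1 each); total -4. So Sc + (-4) = 1−, giving Sc = +3.
Ligands are named alphabetically: acetylacetonato before fluoro before glycinato.
The complex ion is anionic, so scandium takes the -ate form scandate(III).

ammonium (acetylacetonato)difluoro(glycinato)scandate(III)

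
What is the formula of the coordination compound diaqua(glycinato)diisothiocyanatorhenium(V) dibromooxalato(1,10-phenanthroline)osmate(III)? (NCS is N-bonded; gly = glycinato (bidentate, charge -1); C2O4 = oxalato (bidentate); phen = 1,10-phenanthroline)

[Re(gly)(H2O)2(NCS)2][OsBr2(C2O4)(phen)]2

Cation [Re…]: ligand charges -3, Re(V) ⇒ ion charge 2+.
Anion [Os…]: ligand charges -4, Os(III) ⇒ ion charge 1−.
One 2+ cation requires 2 of the 1− anion.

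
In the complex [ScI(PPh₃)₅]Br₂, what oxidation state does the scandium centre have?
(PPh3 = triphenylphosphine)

2 bromide outside the brackets (-1 each) → the complex ion is 2+.
Ligand charges: 5×PPh3 neutral; 1×I = -1; sum -1.
Sc + (-1) = 2+ ⇒ Sc is +3.

+3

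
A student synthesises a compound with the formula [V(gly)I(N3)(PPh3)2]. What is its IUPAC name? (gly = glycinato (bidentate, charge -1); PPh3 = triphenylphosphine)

There is no counter-ion, so the complex is neutral overall.
Ligand charges: 1×iodo (-1 each), 1×glycinato (-1 each), 2×triphenylphosphine (neutral), 1×azido (-1 each); total -3. So V + (-3) = 0, giving V = +3.
Ligands are named alphabetically: azido before glycinato before iodo before triphenylphosphine.

azido(glycinato)iodobis(triphenylphosphine)vanadium(III)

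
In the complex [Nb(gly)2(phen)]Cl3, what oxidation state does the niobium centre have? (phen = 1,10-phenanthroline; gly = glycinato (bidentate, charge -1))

3 chloride outside the brackets (-1 each) → the complex ion is 3+.
Ligand charges: 1×phen neutral; 2×gly = -2; sum -2.
Nb + (-2) = 3+ ⇒ Nb is +5.

+5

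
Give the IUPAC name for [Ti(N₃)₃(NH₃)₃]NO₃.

The 1 nitrate counter-ion carries a total charge of -1, so each complex ion is 1+.
Ligand charges: 3×azido (-1 each), 3×ammine (neutral); total -3. So Ti + (-3) = 1+, giving Ti = +4.
Ligands are named alphabetically: ammine before azido.

triamminetriazidotitanium(IV) nitrate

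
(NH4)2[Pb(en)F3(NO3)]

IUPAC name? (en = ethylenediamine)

The 2 ammonium counter-ions carry a total charge of +2, so each complex ion is 2−.
Ligand charges: 3×fluoro (-1 each), 1×nitrato (-1 each), 1×ethylenediamine (neutral); total -4. So Pb + (-4) = 2−, giving Pb = +2.
Ligands are named alphabetically: ethylenediamine before fluoro before nitrato.
The complex ion is anionic, so lead takes the -ate form plumbate(II).

ammonium (ethylenediamine)trifluoronitratoplumbate(II)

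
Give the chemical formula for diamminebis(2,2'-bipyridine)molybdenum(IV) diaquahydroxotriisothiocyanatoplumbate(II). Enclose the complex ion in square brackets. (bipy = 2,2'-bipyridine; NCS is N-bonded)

[Mo(bipy)2(NH3)2][Pb(H2O)2(NCS)3(OH)]2

Cation [Mo…]: ligand charges 0, Mo(IV) ⇒ ion charge 4+.
Anion [Pb…]: ligand charges -4, Pb(II) ⇒ ion charge 2−.
One 4+ cation requires 2 of the 2− anion.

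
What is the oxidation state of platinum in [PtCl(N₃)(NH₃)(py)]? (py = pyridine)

+2

No counter-ion: the bracketed complex is neutral.
Ligand charges: 1×N3 = -1; 1×Cl = -1; 1×NH3 neutral; 1×py neutral; sum -2.
Pt + (-2) = 0 ⇒ Pt is +2.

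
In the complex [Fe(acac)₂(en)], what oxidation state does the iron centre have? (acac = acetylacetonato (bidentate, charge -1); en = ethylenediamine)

No counter-ion: the bracketed complex is neutral.
Ligand charges: 2×acac = -2; 1×en neutral; sum -2.
Fe + (-2) = 0 ⇒ Fe is +2.

+2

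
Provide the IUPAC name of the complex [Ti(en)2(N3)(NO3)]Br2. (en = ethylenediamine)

azidobis(ethylenediamine)nitratotitanium(IV) bromide

The 2 bromide counter-ions carry a total charge of -2, so each complex ion is 2+.
Ligand charges: 1×azido (-1 each), 2×ethylenediamine (neutral), 1×nitrato (-1 each); total -2. So Ti + (-2) = 2+, giving Ti = +4.
Ligands are named alphabetically: azido before ethylenediamine before nitrato.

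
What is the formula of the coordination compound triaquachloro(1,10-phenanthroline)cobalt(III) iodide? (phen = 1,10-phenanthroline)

Ligands: 1 1,10-phenanthroline (phen, neutral), 1 chloro (Cl, -1), 3 aqua (H2O, neutral). Ligand charge sum = -1.
Charge balance with iodide (-1) requires 1 complex ion per 2 iodide.

[CoCl(H2O)3(phen)]I2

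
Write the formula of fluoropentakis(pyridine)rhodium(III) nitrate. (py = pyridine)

[RhF(py)5](NO3)2

Ligands: 5 pyridine (py, neutral), 1 fluoro (F, -1). Ligand charge sum = -1.
With Rh in oxidation state +3, the complex ion is [Rh...]^2+.
Charge balance with nitrate (-1) requires 1 complex ion per 2 nitrate.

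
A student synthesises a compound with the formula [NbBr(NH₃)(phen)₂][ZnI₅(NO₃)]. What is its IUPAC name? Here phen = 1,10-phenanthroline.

Both ions are complex: the cation is named first with the plain metal name, the anion second with the -ate form; each ion's ligands are alphabetised independently.
Zinc is always +2 in its complexes; the anion's ligand charges sum to -6, so the complex anion is 4−.
A 1:1 salt means the cation carries the equal and opposite charge, 4+.
Cation: ligand charges sum to -1; for the ion to be 4+, Nb = +5.

amminebromobis(1,10-phenanthroline)niobium(V) pentaiodonitratozincate(II)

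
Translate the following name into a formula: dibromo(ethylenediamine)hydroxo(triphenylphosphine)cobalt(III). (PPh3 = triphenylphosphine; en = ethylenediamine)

Ligands: 1 triphenylphosphine (PPh3, neutral), 1 ethylenediamine (en, neutral), 2 bromo (Br, -1), 1 hydroxo (OH, -1). Ligand charge sum = -3.
With Co in oxidation state +3, the complex ion is [Co...].

[CoBr2(en)(OH)(PPh3)]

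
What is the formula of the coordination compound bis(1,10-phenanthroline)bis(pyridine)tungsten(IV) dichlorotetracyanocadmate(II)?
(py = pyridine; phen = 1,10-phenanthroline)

Cation [W…]: ligand charges 0, W(IV) ⇒ ion charge 4+.
Anion [Cd…]: ligand charges -6, Cd(II) ⇒ ion charge 4−.
One 4+ cation balances one 4− anion.

[W(phen)2(py)2][CdCl2(CN)4]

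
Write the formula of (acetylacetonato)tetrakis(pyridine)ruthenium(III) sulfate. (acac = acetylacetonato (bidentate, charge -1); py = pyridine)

[Ru(acac)(py)4]SO4

Ligands: 1 acetylacetonato (acac, -1), 4 pyridine (py, neutral). Ligand charge sum = -1.
With Ru in oxidation state +3, the complex ion is [Ru...]^2+.
Charge balance with sulfate (-2) requires 1 complex ion per 1 sulfate.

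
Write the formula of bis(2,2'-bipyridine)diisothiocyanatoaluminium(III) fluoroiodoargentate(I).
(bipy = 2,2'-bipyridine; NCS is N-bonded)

[Al(bipy)2(NCS)2][AgFI]

Cation [Al…]: ligand charges -2, Al(III) ⇒ ion charge 1+.
Anion [Ag…]: ligand charges -2, Ag(I) ⇒ ion charge 1−.
One 1+ cation balances one 1− anion.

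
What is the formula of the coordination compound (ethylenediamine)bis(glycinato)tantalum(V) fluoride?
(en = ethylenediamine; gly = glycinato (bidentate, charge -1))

Ligands: 1 ethylenediamine (en, neutral), 2 glycinato (gly, -1). Ligand charge sum = -2.
Charge balance with fluoride (-1) requires 1 complex ion per 3 fluoride.

[Ta(en)(gly)2]F3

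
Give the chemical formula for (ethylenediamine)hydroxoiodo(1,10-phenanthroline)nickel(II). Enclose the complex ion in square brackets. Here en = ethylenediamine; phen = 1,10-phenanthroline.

[Ni(en)I(OH)(phen)]

Ligands: 1 hydroxo (OH, -1), 1 ethylenediamine (en, neutral), 1 1,10-phenanthroline (phen, neutral), 1 iodo (I, -1). Ligand charge sum = -2.
With Ni in oxidation state +2, the complex ion is [Ni...].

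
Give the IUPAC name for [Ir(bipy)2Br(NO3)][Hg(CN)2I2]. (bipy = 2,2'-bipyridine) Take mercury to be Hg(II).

bis(2,2'-bipyridine)bromonitratoiridium(IV) dicyanodiiodomercurate(II)

Hg is given as +2; the anion's ligand charges sum to -4, so the complex anion is 2−.
A 1:1 salt means the cation carries the equal and opposite charge, 2+.
Cation: ligand charges sum to -2; for the ion to be 2+, Ir = +4.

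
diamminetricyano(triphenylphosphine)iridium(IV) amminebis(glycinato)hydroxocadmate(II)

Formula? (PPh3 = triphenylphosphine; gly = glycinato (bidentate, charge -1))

[Ir(CN)3(NH3)2(PPh3)][Cd(gly)2(NH3)(OH)]

Cation [Ir…]: ligand charges -3, Ir(IV) ⇒ ion charge 1+.
Anion [Cd…]: ligand charges -3, Cd(II) ⇒ ion charge 1−.
One 1+ cation balances one 1− anion.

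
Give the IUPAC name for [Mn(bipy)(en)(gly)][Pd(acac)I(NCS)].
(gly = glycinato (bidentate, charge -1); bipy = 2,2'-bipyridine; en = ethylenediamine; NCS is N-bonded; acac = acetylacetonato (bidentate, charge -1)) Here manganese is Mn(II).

Both ions are complex: the cation is named first with the plain metal name, the anion second with the -ate form; each ion's ligands are alphabetised independently.
Mn is given as +2; the cation's ligand charges sum to -1, so the complex cation is 1+.
A 1:1 salt means the anion carries the equal and opposite charge, 1−.
Anion: ligand charges sum to -3; for the ion to be 1−, Pd = +2.

(2,2'-bipyridine)(ethylenediamine)(glycinato)manganese(II) (acetylacetonato)iodoisothiocyanatopalladate(II)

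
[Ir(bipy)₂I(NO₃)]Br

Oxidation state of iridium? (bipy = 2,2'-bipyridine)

1 bromide outside the brackets (-1 each) → the complex ion is 1+.
Ligand charges: 1×I = -1; 1×NO3 = -1; 2×bipy neutral; sum -2.
Ir + (-2) = 1+ ⇒ Ir is +3.

+3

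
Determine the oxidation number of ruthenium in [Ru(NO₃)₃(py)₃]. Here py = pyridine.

No counter-ion: the bracketed complex is neutral.
Ligand charges: 3×py neutral; 3×NO3 = -3; sum -3.
Ru + (-3) = 0 ⇒ Ru is +3.

+3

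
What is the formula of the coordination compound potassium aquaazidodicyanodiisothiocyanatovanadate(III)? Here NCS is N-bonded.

Ligands: 1 azido (N3, -1), 2 isothiocyanato (NCS, -1), 1 aqua (H2O, neutral), 2 cyano (CN, -1). Ligand charge sum = -5.
Charge balance with potassium (+1) requires 1 complex ion per 2 potassium.

K2[V(CN)2(H2O)(N3)(NCS)2]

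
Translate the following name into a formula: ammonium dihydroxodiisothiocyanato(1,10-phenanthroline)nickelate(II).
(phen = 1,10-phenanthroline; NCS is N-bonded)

(NH4)2[Ni(NCS)2(OH)2(phen)]

Ligands: 2 hydroxo (OH, -1), 1 1,10-phenanthroline (phen, neutral), 2 isothiocyanato (NCS, -1). Ligand charge sum = -4.
Charge balance with ammonium (+1) requires 1 complex ion per 2 ammonium.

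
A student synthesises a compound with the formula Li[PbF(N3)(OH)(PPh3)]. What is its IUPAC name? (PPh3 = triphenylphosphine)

The 1 lithium counter-ion carries a total charge of +1, so each complex ion is 1−.
Ligand charges: 1×hydroxo (-1 each), 1×azido (-1 each), 1×fluoro (-1 each), 1×triphenylphosphine (neutral); total -3. So Pb + (-3) = 1−, giving Pb = +2.
The complex ion is anionic, so lead takes the -ate form plumbate(II).

lithium azidofluorohydroxo(triphenylphosphine)plumbate(II)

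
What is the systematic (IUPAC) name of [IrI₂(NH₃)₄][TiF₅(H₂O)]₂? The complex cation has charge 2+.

tetraamminediiodoiridium(IV) aquapentafluorotitanate(IV)

Both ions are complex: the cation is named first with the plain metal name, the anion second with the -ate form; each ion's ligands are alphabetised independently.
The complex cation is given as 2+; its ligand charges sum to -2, so Ir = +4.
With 2 anions per cation, each anion must be 2/2 = 1−.
Anion: ligand charges sum to -5; for the ion to be 1−, Ti = +4.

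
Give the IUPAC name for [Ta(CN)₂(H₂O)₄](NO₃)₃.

tetraaquadicyanotantalum(V) nitrate

The 3 nitrate counter-ions carry a total charge of -3, so each complex ion is 3+.
Ligand charges: 2×cyano (-1 each), 4×aqua (neutral); total -2. So Ta + (-2) = 3+, giving Ta = +5.
Ligands are named alphabetically: aqua before cyano.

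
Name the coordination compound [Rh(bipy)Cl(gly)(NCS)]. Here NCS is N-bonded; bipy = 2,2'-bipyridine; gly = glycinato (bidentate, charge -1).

There is no counter-ion, so the complex is neutral overall.
Ligand charges: 1×isothiocyanato (-1 each), 1×chloro (-1 each), 1×2,2'-bipyridine (neutral), 1×glycinato (-1 each); total -3. So Rh + (-3) = 0, giving Rh = +3.
Ligands are named alphabetically: bipyridine before chloro before glycinato before isothiocyanato.

(2,2'-bipyridine)chloro(glycinato)isothiocyanatorhodium(III)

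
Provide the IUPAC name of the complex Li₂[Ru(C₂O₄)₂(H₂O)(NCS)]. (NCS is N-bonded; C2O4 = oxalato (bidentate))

The 2 lithium counter-ions carry a total charge of +2, so each complex ion is 2−.
Ligand charges: 1×isothiocyanato (-1 each), 1×aqua (neutral), 2×oxalato (-2 each); total -5. So Ru + (-5) = 2−, giving Ru = +3.
The complex ion is anionic, so ruthenium takes the -ate form ruthenate(III).

lithium aquaisothiocyanatodioxalatoruthenate(III)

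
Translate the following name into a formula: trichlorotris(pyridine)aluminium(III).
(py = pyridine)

[AlCl3(py)3]

Ligands: 3 chloro (Cl, -1), 3 pyridine (py, neutral). Ligand charge sum = -3.
With Al in oxidation state +3, the complex ion is [Al...].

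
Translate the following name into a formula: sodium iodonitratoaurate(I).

Ligands: 1 nitrato (NO3, -1), 1 iodo (I, -1). Ligand charge sum = -2.
With Au in oxidation state +1, the complex ion is [Au...]^1−.
Charge balance with sodium (+1) requires 1 complex ion per 1 sodium.

Na[AuI(NO3)]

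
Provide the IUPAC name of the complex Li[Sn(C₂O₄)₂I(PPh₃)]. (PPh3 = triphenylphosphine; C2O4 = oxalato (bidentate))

lithium iododioxalato(triphenylphosphine)stannate(IV)

The 1 lithium counter-ion carries a total charge of +1, so each complex ion is 1−.
Ligand charges: 1×triphenylphosphine (neutral), 2×oxalato (-2 each), 1×iodo (-1 each); total -5. So Sn + (-5) = 1−, giving Sn = +4.
The complex ion is anionic, so tin takes the -ate form stannate(IV).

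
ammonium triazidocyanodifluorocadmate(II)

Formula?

Ligands: 2 fluoro (F, -1), 3 azido (N3, -1), 1 cyano (CN, -1). Ligand charge sum = -6.
With Cd in oxidation state +2, the complex ion is [Cd...]^4−.
Charge balance with ammonium (+1) requires 1 complex ion per 4 ammonium.

(NH4)4[Cd(CN)F2(N3)3]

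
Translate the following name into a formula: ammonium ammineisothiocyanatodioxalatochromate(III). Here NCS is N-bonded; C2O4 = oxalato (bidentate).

Ligands: 1 ammine (NH3, neutral), 1 isothiocyanato (NCS, -1), 2 oxalato (C2O4, -2). Ligand charge sum = -5.
Charge balance with ammonium (+1) requires 1 complex ion per 2 ammonium.

(NH4)2[Cr(C2O4)2(NCS)(NH3)]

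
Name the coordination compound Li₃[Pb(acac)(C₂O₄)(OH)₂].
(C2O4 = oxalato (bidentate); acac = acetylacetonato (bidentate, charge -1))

lithium (acetylacetonato)dihydroxooxalatoplumbate(II)

The 3 lithium counter-ions carry a total charge of +3, so each complex ion is 3−.
Ligand charges: 1×oxalato (-2 each), 2×hydroxo (-1 each), 1×acetylacetonato (-1 each); total -5. So Pb + (-5) = 3−, giving Pb = +2.
Ligands are named alphabetically: acetylacetonato before hydroxo before oxalato.
The complex ion is anionic, so lead takes the -ate form plumbate(II).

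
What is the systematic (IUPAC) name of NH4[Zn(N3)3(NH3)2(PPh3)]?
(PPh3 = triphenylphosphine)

The 1 ammonium counter-ion carries a total charge of +1, so each complex ion is 1−.
Ligand charges: 1×triphenylphosphine (neutral), 3×azido (-1 each), 2×ammine (neutral); total -3. So Zn + (-3) = 1−, giving Zn = +2.
Ligands are named alphabetically: ammine before azido before triphenylphosphine.
The complex ion is anionic, so zinc takes the -ate form zincate(II).

ammonium diamminetriazido(triphenylphosphine)zincate(II)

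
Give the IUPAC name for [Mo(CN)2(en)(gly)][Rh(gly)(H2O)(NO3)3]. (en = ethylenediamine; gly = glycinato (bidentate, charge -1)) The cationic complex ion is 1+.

dicyano(ethylenediamine)(glycinato)molybdenum(IV) aqua(glycinato)trinitratorhodate(III)

Both ions are complex: the cation is named first with the plain metal name, the anion second with the -ate form; each ion's ligands are alphabetised independently.
The complex cation is given as 1+; its ligand charges sum to -3, so Mo = +4.
A 1:1 salt means the anion carries the equal and opposite charge, 1−.
Anion: ligand charges sum to -4; for the ion to be 1−, Rh = +3.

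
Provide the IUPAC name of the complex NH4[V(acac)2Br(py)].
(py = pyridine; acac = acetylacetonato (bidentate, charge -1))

ammonium bis(acetylacetonato)bromo(pyridine)vanadate(II)

The 1 ammonium counter-ion carries a total charge of +1, so each complex ion is 1−.
Ligand charges: 1×pyridine (neutral), 1×bromo (-1 each), 2×acetylacetonato (-1 each); total -3. So V + (-3) = 1−, giving V = +2.
Ligands are named alphabetically: acetylacetonato before bromo before pyridine.
The complex ion is anionic, so vanadium takes the -ate form vanadate(II).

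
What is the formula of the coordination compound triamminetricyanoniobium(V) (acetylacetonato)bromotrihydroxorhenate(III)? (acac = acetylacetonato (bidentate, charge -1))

[Nb(CN)3(NH3)3][Re(acac)Br(OH)3]

Cation [Nb…]: ligand charges -3, Nb(V) ⇒ ion charge 2+.
Anion [Re…]: ligand charges -5, Re(III) ⇒ ion charge 2−.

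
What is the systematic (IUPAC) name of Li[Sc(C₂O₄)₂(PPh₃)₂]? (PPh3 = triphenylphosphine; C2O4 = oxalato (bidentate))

lithium dioxalatobis(triphenylphosphine)scandate(III)

The 1 lithium counter-ion carries a total charge of +1, so each complex ion is 1−.
Ligand charges: 2×triphenylphosphine (neutral), 2×oxalato (-2 each); total -4. So Sc + (-4) = 1−, giving Sc = +3.
Ligands are named alphabetically: oxalato before triphenylphosphine.
The complex ion is anionic, so scandium takes the -ate form scandate(III).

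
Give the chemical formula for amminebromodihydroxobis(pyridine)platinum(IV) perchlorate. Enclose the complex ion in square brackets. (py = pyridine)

Ligands: 1 bromo (Br, -1), 2 pyridine (py, neutral), 2 hydroxo (OH, -1), 1 ammine (NH3, neutral). Ligand charge sum = -3.
Charge balance with perchlorate (-1) requires 1 complex ion per 1 perchlorate.

[PtBr(NH3)(OH)2(py)2]ClO4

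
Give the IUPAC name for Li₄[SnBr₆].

lithium hexabromostannate(II)

The 4 lithium counter-ions carry a total charge of +4, so each complex ion is 4−.
Ligand charges: 6×bromo (-1 each); total -6. So Sn + (-6) = 4−, giving Sn = +2.
The complex ion is anionic, so tin takes the -ate form stannate(II).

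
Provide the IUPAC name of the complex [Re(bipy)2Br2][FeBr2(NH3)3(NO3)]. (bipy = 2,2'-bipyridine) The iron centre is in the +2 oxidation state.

Fe is given as +2; the anion's ligand charges sum to -3, so the complex anion is 1−.
A 1:1 salt means the cation carries the equal and opposite charge, 1+.
Cation: ligand charges sum to -2; for the ion to be 1+, Re = +3.

bis(2,2'-bipyridine)dibromorhenium(III) triamminedibromonitratoferrate(II)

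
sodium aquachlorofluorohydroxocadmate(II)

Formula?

Ligands: 1 aqua (H2O, neutral), 1 chloro (Cl, -1), 1 hydroxo (OH, -1), 1 fluoro (F, -1). Ligand charge sum = -3.
With Cd in oxidation state +2, the complex ion is [Cd...]^1−.
Charge balance with sodium (+1) requires 1 complex ion per 1 sodium.

Na[CdClF(H2O)(OH)]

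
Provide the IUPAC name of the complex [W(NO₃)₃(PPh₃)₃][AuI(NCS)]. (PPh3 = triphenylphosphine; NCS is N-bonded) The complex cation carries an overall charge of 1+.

trinitratotris(triphenylphosphine)tungsten(IV) iodoisothiocyanatoaurate(I)

The complex cation is given as 1+; its ligand charges sum to -3, so W = +4.
A 1:1 salt means the anion carries the equal and opposite charge, 1−.
Anion: ligand charges sum to -2; for the ion to be 1−, Au = +1.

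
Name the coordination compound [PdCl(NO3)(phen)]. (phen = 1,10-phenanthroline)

chloronitrato(1,10-phenanthroline)palladium(II)

There is no counter-ion, so the complex is neutral overall.
Ligand charges: 1×nitrato (-1 each), 1×1,10-phenanthroline (neutral), 1×chloro (-1 each); total -2. So Pd + (-2) = 0, giving Pd = +2.
Ligands are named alphabetically: chloro before nitrato before phenanthroline.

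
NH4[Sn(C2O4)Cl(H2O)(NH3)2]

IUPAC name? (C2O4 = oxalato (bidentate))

The 1 ammonium counter-ion carries a total charge of +1, so each complex ion is 1−.
Ligand charges: 2×ammine (neutral), 1×aqua (neutral), 1×oxalato (-2 each), 1×chloro (-1 each); total -3. So Sn + (-3) = 1−, giving Sn = +2.
Ligands are named alphabetically: ammine before aqua before chloro before oxalato.
The complex ion is anionic, so tin takes the -ate form stannate(II).

ammonium diammineaquachlorooxalatostannate(II)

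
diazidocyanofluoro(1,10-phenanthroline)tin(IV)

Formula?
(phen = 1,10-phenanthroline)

Ligands: 2 azido (N3, -1), 1 cyano (CN, -1), 1 1,10-phenanthroline (phen, neutral), 1 fluoro (F, -1). Ligand charge sum = -4.
With Sn in oxidation state +4, the complex ion is [Sn...].

[Sn(CN)F(N3)2(phen)]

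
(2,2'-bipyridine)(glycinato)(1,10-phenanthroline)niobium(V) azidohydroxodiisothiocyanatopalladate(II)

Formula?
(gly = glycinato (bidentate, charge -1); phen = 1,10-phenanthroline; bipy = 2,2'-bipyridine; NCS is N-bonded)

Cation [Nb…]: ligand charges -1, Nb(V) ⇒ ion charge 4+.
Anion [Pd…]: ligand charges -4, Pd(II) ⇒ ion charge 2−.

[Nb(bipy)(gly)(phen)][Pd(N3)(NCS)2(OH)]2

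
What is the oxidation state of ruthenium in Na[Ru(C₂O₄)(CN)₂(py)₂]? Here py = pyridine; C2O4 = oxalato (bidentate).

1 sodium outside the brackets (+1 each) → the complex ion is 1−.
Ligand charges: 2×CN = -2; 2×py neutral; 1×C2O4 = -2; sum -4.
Ru + (-4) = 1− ⇒ Ru is +3.

+3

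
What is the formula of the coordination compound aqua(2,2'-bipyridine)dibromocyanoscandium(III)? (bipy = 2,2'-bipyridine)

[Sc(bipy)Br2(CN)(H2O)]

Ligands: 1 cyano (CN, -1), 1 2,2'-bipyridine (bipy, neutral), 1 aqua (H2O, neutral), 2 bromo (Br, -1). Ligand charge sum = -3.
With Sc in oxidation state +3, the complex ion is [Sc...].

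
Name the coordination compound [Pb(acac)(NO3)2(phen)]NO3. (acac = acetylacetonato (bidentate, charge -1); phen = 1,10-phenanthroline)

(acetylacetonato)dinitrato(1,10-phenanthroline)lead(IV) nitrate

The 1 nitrate counter-ion carries a total charge of -1, so each complex ion is 1+.
Ligand charges: 2×nitrato (-1 each), 1×acetylacetonato (-1 each), 1×1,10-phenanthroline (neutral); total -3. So Pb + (-3) = 1+, giving Pb = +4.
Ligands are named alphabetically: acetylacetonato before nitrato before phenanthroline.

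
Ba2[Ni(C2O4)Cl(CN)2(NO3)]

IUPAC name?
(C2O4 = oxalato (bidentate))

The 2 barium counter-ions carry a total charge of +4, so each complex ion is 4−.
Ligand charges: 1×chloro (-1 each), 1×nitrato (-1 each), 2×cyano (-1 each), 1×oxalato (-2 each); total -6. So Ni + (-6) = 4−, giving Ni = +2.
The complex ion is anionic, so nickel takes the -ate form nickelate(II).

barium chlorodicyanonitratooxalatonickelate(II)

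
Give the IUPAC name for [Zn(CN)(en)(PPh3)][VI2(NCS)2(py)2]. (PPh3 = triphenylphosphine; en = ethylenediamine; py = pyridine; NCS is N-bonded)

Zinc is always +2 in its complexes; the cation's ligand charges sum to -1, so the complex cation is 1+.
A 1:1 salt means the anion carries the equal and opposite charge, 1−.
Anion: ligand charges sum to -4; for the ion to be 1−, V = +3.

cyano(ethylenediamine)(triphenylphosphine)zinc(II) diiododiisothiocyanatobis(pyridine)vanadate(III)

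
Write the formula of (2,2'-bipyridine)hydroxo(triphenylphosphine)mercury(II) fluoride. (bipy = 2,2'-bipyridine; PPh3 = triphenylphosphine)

Ligands: 1 2,2'-bipyridine (bipy, neutral), 1 hydroxo (OH, -1), 1 triphenylphosphine (PPh3, neutral). Ligand charge sum = -1.
With Hg in oxidation state +2, the complex ion is [Hg...]^1+.
Charge balance with fluoride (-1) requires 1 complex ion per 1 fluoride.

[Hg(bipy)(OH)(PPh3)]F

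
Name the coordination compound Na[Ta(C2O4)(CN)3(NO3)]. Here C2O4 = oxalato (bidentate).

The 1 sodium counter-ion carries a total charge of +1, so each complex ion is 1−.
Ligand charges: 3×cyano (-1 each), 1×nitrato (-1 each), 1×oxalato (-2 each); total -6. So Ta + (-6) = 1−, giving Ta = +5.
Ligands are named alphabetically: cyano before nitrato before oxalato.
The complex ion is anionic, so tantalum takes the -ate form tantalate(V).

sodium tricyanonitratooxalatotantalate(V)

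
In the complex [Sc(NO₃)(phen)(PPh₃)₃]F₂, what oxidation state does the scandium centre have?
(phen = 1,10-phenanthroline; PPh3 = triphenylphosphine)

2 fluoride outside the brackets (-1 each) → the complex ion is 2+.
Ligand charges: 1×phen neutral; 3×PPh3 neutral; 1×NO3 = -1; sum -1.
Sc + (-1) = 2+ ⇒ Sc is +3.

+3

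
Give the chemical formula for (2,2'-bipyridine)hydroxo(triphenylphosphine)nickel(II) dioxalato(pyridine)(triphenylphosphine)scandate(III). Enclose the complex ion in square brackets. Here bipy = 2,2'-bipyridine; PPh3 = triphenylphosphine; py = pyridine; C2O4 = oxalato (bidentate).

[Ni(bipy)(OH)(PPh3)][Sc(C2O4)2(PPh3)(py)]

Cation [Ni…]: ligand charges -1, Ni(II) ⇒ ion charge 1+.
Anion [Sc…]: ligand charges -4, Sc(III) ⇒ ion charge 1−.
One 1+ cation balances one 1− anion.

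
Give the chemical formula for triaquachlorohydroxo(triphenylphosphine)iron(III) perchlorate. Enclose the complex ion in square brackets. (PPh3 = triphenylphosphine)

[FeCl(H2O)3(OH)(PPh3)]ClO4

Ligands: 1 hydroxo (OH, -1), 1 triphenylphosphine (PPh3, neutral), 3 aqua (H2O, neutral), 1 chloro (Cl, -1). Ligand charge sum = -2.
With Fe in oxidation state +3, the complex ion is [Fe...]^1+.
Charge balance with perchlorate (-1) requires 1 complex ion per 1 perchlorate.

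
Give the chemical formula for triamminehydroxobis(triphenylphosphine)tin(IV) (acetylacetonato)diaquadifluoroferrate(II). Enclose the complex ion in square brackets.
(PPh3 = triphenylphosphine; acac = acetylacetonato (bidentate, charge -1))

[Sn(NH3)3(OH)(PPh3)2][Fe(acac)F2(H2O)2]3

Cation [Sn…]: ligand charges -1, Sn(IV) ⇒ ion charge 3+.
Anion [Fe…]: ligand charges -3, Fe(II) ⇒ ion charge 1−.
One 3+ cation requires 3 of the 1− anion.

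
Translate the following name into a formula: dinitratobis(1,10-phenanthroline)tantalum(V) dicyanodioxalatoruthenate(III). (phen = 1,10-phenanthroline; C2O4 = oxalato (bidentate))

[Ta(NO3)2(phen)2][Ru(C2O4)2(CN)2]

Cation [Ta…]: ligand charges -2, Ta(V) ⇒ ion charge 3+.
Anion [Ru…]: ligand charges -6, Ru(III) ⇒ ion charge 3−.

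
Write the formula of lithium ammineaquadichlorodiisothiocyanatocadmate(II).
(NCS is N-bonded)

Ligands: 1 aqua (H2O, neutral), 2 chloro (Cl, -1), 2 isothiocyanato (NCS, -1), 1 ammine (NH3, neutral). Ligand charge sum = -4.
With Cd in oxidation state +2, the complex ion is [Cd...]^2−.
Charge balance with lithium (+1) requires 1 complex ion per 2 lithium.

Li2[CdCl2(H2O)(NCS)2(NH3)]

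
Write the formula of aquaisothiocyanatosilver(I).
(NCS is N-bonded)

Ligands: 1 aqua (H2O, neutral), 1 isothiocyanato (NCS, -1). Ligand charge sum = -1.
With Ag in oxidation state +1, the complex ion is [Ag...].

[Ag(H2O)(NCS)]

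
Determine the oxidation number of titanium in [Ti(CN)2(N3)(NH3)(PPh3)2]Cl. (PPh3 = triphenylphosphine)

1 chloride outside the brackets (-1 each) → the complex ion is 1+.
Ligand charges: 2×CN = -2; 1×NH3 neutral; 2×PPh3 neutral; 1×N3 = -1; sum -3.
Ti + (-3) = 1+ ⇒ Ti is +4.

+4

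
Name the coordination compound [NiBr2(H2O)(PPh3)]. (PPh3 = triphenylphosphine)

aquadibromo(triphenylphosphine)nickel(II)

There is no counter-ion, so the complex is neutral overall.
Ligand charges: 1×aqua (neutral), 1×triphenylphosphine (neutral), 2×bromo (-1 each); total -2. So Ni + (-2) = 0, giving Ni = +2.
Ligands are named alphabetically: aqua before bromo before triphenylphosphine.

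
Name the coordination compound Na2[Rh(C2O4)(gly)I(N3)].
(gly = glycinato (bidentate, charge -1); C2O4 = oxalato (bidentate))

The 2 sodium counter-ions carry a total charge of +2, so each complex ion is 2−.
Ligand charges: 1×iodo (-1 each), 1×glycinato (-1 each), 1×azido (-1 each), 1×oxalato (-2 each); total -5. So Rh + (-5) = 2−, giving Rh = +3.
Ligands are named alphabetically: azido before glycinato before iodo before oxalato.
The complex ion is anionic, so rhodium takes the -ate form rhodate(III).

sodium azido(glycinato)iodooxalatorhodate(III)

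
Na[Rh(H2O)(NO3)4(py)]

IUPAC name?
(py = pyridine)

The 1 sodium counter-ion carries a total charge of +1, so each complex ion is 1−.
Ligand charges: 1×aqua (neutral), 1×pyridine (neutral), 4×nitrato (-1 each); total -4. So Rh + (-4) = 1−, giving Rh = +3.
Ligands are named alphabetically: aqua before nitrato before pyridine.
The complex ion is anionic, so rhodium takes the -ate form rhodate(III).

sodium aquatetranitrato(pyridine)rhodate(III)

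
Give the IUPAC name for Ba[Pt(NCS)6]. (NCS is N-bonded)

barium hexaisothiocyanatoplatinate(IV)

The 1 barium counter-ion carries a total charge of +2, so each complex ion is 2−.
Ligand charges: 6×isothiocyanato (-1 each); total -6. So Pt + (-6) = 2−, giving Pt = +4.
The complex ion is anionic, so platinum takes the -ate form platinate(IV).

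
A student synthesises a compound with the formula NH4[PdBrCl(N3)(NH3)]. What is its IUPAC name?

The 1 ammonium counter-ion carries a total charge of +1, so each complex ion is 1−.
Ligand charges: 1×azido (-1 each), 1×chloro (-1 each), 1×bromo (-1 each), 1×ammine (neutral); total -3. So Pd + (-3) = 1−, giving Pd = +2.
The complex ion is anionic, so palladium takes the -ate form palladate(II).

ammonium ammineazidobromochloropalladate(II)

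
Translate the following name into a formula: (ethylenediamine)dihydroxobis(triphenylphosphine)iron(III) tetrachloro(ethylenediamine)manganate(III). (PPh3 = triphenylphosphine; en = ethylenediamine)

[Fe(en)(OH)2(PPh3)2][MnCl4(en)]

Cation [Fe…]: ligand charges -2, Fe(III) ⇒ ion charge 1+.
Anion [Mn…]: ligand charges -4, Mn(III) ⇒ ion charge 1−.
One 1+ cation balances one 1− anion.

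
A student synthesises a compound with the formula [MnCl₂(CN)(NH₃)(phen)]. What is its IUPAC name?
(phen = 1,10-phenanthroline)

There is no counter-ion, so the complex is neutral overall.
Ligand charges: 1×1,10-phenanthroline (neutral), 1×cyano (-1 each), 2×chloro (-1 each), 1×ammine (neutral); total -3. So Mn + (-3) = 0, giving Mn = +3.
Ligands are named alphabetically: ammine before chloro before cyano before phenanthroline.

amminedichlorocyano(1,10-phenanthroline)manganese(III)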